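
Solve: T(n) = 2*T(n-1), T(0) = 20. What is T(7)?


Unrolling:
T(7) = 2*T(6) = 2^2*T(5) = ... = 2^7*T(0)
= 2^7 * 20
= 128 * 20 = 2560


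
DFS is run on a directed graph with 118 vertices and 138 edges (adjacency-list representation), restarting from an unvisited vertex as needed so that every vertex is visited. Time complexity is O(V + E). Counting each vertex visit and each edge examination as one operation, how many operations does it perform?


A full DFS traversal processes each vertex exactly once (push/pop on stack).
Each directed edge is examined once.
V = 118, E = 138
V + E = 256


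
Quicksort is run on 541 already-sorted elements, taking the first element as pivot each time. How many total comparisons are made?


Sum of comparisons per partition:
540 + 539 + ... + 1 + 0
= 541 * (541 - 1) / 2
= 541 * 540 / 2
= 146070


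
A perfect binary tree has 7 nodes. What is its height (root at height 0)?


For a perfect binary tree of height h: n = 2^(h+1) - 1, so h = log2(n+1) - 1.
  n + 1 = 8 = 2^3
  log2(8) = 3
  height = 3 - 1 = 2


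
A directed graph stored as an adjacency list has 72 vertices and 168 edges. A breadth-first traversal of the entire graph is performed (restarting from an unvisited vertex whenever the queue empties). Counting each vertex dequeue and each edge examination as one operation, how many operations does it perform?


A full BFS traversal dequeues each vertex once and examines each edge once.
Vertex visits: 72
Edge visits: 168
V + E = 72 + 168 = 240


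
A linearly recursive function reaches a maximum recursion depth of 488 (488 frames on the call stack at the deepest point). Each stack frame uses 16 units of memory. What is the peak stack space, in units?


Maximum recursion depth = 488 frames
Memory per frame = 16 units
Total stack space = depth * frame_size
= 488 * 16 = 7808


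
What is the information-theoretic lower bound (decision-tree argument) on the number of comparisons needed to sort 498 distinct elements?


A binary decision tree of height h has at most 2^h leaves and needs at least n! of them, so h >= ceil(log2(n!)).
498! is far too large to multiply out, so use Stirling's series:
  ln(n!) ~ n ln n - n + (1/2) ln(2 pi n) + 1/(12n)  (error below 1/(360 n^3), negligible here)
  ln(498) = 6.2106001
  n ln n = 498 * 6.2106001 = 3092.8788
  (1/2) ln(2 pi * 498) = (1/2) ln(3129.0263) = 4.0242
  1/(12*498) = 0.0002
  ln(498!) ~ 3092.8788 - 498 + 4.0242 + 0.0002 = 2598.9032
Convert to base 2: log2(498!) = 2598.9032 / ln 2 = 2598.9032 / 0.69314718 = 3749.4248
ceil(3749.4248) = 3750


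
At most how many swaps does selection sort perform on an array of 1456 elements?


Each of the 1455 passes places one element in its final position.
Pass 1: swap minimum into position 0
Pass 2: swap minimum of remaining into position 1
...
Pass 1455: last two elements, one swap
Maximum swaps = 1456 - 1 = 1455


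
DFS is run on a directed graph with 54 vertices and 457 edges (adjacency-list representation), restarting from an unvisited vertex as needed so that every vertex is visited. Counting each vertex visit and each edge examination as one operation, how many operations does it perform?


A full DFS traversal processes each vertex exactly once (push/pop on stack).
Each directed edge is examined once.
V = 54, E = 457
V + E = 511


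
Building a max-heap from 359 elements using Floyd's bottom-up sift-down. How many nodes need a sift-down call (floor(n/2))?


In a heap of 359 elements (0-indexed array):
  Last element index: 358
  Parent of last element: floor((358 - 1) / 2) = 178
  Internal nodes: indices 0 to 178
  Count = floor(359/2) = 179


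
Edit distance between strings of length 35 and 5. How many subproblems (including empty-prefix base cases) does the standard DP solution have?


The table includes base cases (empty prefixes).
Rows: (m+1) = 36
Columns: (n+1) = 6
Total = 36 * 6 = 216


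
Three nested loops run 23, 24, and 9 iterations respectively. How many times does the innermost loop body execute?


Loop 1 (outermost): 23 iterations
Loop 2 (middle): 24 iterations per outer
Loop 3 (innermost): 9 iterations per middle
Total = 23 * 24 * 9 = 4968


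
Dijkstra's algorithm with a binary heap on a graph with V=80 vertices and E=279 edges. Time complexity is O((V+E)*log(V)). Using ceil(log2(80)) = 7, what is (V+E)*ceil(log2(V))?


Dijkstra with a binary heap: each vertex is extracted once, each edge may relax once.
Each heap operation costs O(log V).
V + E = 80 + 279 = 359
ceil(log2(80)) = 7 (since 2^6 = 64 < 80 <= 128 = 2^7)
Total heap work = (V+E) * ceil(log2(V)) = 359 * 7 = 2513


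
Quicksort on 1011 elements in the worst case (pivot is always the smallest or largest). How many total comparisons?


In the worst case, each partition step picks the worst pivot:
  Partition 1: 1010 comparisons (n-1 elements to compare)
  Partition 2: 1009 comparisons
  Partition 3: 1008 comparisons
  Partition 4: 1007 comparisons
  Partition 5: 1006 comparisons
  ...
  Last partition: 0 comparisons
Total = (n-1) + (n-2) + ... + 1 + 0 = n*(n-1)/2
= 1011*1010/2 = 510555


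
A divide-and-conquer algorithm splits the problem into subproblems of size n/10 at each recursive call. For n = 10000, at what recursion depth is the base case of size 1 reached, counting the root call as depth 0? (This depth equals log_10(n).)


At each depth, the problem size is divided by 10:
  Depth 0: problem size = 10000
  Depth 1: problem size = 1000
  Depth 2: problem size = 100
  Depth 3: problem size = 10
  Depth 4: problem size = 1 (base case)
The base case is reached at depth log_10(10000) = 4 (the tree has 5 levels counting depth 0, but the depth asked for is 4).
Recursion depth = 4


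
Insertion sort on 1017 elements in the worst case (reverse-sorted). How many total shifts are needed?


In the worst case (reverse-sorted), each element shifts past all previous:
  Element 1: 1 shifts
  Element 2: 2 shifts
  Element 3: 3 shifts
  Element 4: 4 shifts
  Element 5: 5 shifts
  ...
  Element 1016: 1016 shifts
Total = 1 + 2 + ... + 1016
= 1017*(1017-1)/2 = 516636


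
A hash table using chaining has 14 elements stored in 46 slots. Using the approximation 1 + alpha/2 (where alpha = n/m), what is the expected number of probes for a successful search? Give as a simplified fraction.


Load factor alpha = n/m = 14/46
Expected probes = 1 + alpha/2 = 1 + 14/(2*46)
= 1 + 14/92
= 92/92 + 14/92
= 106/92
Simplify: 53/46


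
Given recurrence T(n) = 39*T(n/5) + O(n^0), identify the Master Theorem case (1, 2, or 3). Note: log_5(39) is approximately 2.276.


Master Theorem parameters: a=39, b=5, c=0
log_b(a) = 2.276
Compare b^c with a: 5^0 = 1 < 39, so c < log_b(a).
Comparing c=0 vs log_b(a)=2.276:
0 < 2.276 => Case 1
Result: T(n) = O(n^(log_5 39)) ~ O(n^2.276)
Master Theorem case = 1


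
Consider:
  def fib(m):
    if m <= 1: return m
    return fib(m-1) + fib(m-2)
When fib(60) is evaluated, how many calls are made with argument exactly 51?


Let N(m) = number of times fib(m) is called while evaluating fib(60).
N(60) = 1 (the initial call).
N(59) = 1 (only fib(60) calls it).
For 1 <= m <= 58: fib(m) is called by fib(m+1) and fib(m+2), so
  N(m) = N(m+1) + N(m+2).
fib(0) is called only by fib(2), so N(0) = N(2).
Walk down from m=60:
  N(60)=1, N(59)=1, N(58)=2, N(57)=3, N(56)=5, N(55)=8, N(54)=13, N(53)=21, N(52)=34, N(51)=55
N(51) = 55


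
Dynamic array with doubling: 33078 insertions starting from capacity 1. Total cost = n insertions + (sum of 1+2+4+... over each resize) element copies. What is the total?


n = 33078
Insertion costs: 33078
Resizes copy 1, 2, 4, ... up to the largest power of 2 that is <= n-1 = 33077, i.e. 32768.
Copy costs = 1 + 2 + 4 + 8 + 16 + 32 + 64 + 128 + 256 + 512 + 1024 + 2048 + 4096 + 8192 + 16384 + 32768 = 65535
Total = 33078 + 65535 = 98613


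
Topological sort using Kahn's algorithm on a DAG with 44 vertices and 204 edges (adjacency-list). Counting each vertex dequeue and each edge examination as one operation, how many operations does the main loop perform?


Kahn's algorithm:
  1. Compute in-degrees: O(V + E)
  2. Process queue: each vertex dequeued once (O(V))
     each edge examined once (O(E))
Total = V + E = 44 + 204 = 248


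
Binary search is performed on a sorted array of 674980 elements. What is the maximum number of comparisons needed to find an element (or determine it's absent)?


Binary search halves the search space each comparison:
  Step 1: search space = 674980 -> 337490
  Step 2: search space = 337490 -> 168745
  Step 3: search space = 168745 -> 84372
  Step 4: search space = 84372 -> 42186
  Step 5: search space = 42186 -> 21093
  Step 6: search space = 21093 -> 10546
  Step 7: search space = 10546 -> 5273
  Step 8: search space = 5273 -> 2636
  Step 9: search space = 2636 -> 1318
  Step 10: search space = 1318 -> 659
  Step 11: search space = 659 -> 329
  Step 12: search space = 329 -> 164
  Step 13: search space = 164 -> 82
  Step 14: search space = 82 -> 41
  Step 15: search space = 41 -> 20
  Step 16: search space = 20 -> 10
  Step 17: search space = 10 -> 5
  Step 18: search space = 5 -> 2
  Step 19: search space = 2 -> 1
  Step 20: search space = 1 (final check)
Maximum comparisons = floor(log2(674980)) + 1 = 19 + 1 = 20


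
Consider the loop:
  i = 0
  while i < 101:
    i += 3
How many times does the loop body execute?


Starting at i = 0, each iteration adds 3.
Iterations until i >= 101:
  Iteration 1: i = 0 -> i = 3
  Iteration 2: i = 3 -> i = 6
  Iteration 3: i = 6 -> i = 9
  Iteration 4: i = 9 -> i = 12
  Iteration 5: i = 12 -> i = 15
  Iteration 6: i = 15 -> i = 18
  Iteration 7: i = 18 -> i = 21
  Iteration 8: i = 21 -> i = 24
  ... continuing ...
Total iterations = ceil(101/3) = 34


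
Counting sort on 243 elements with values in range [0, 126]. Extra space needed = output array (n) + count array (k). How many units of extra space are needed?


Output array size: 243 (to store sorted result)
Count array size: 127 (one slot per possible value, range 0 to 126)
Total extra space = 243 + 127 = 370


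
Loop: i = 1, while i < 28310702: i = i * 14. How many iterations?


i multiplies by 14 each step:
i = 1 -> 14 -> 196 -> 2744 -> 38416 -> 537824 -> 7529536 -> 105413504 (stop)
Iterations = ceil(log_14(28310702)) = 7


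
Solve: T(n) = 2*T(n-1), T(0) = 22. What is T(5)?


Unrolling:
T(5) = 2*T(4) = 2^2*T(3) = ... = 2^5*T(0)
= 2^5 * 22
= 32 * 22 = 704


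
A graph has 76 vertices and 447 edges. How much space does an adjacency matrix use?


Adjacency matrix: V x V grid of entries
Space = V^2 = 76^2 = 76 * 76 = 5776


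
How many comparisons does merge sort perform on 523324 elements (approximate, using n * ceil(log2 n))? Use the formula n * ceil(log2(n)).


Recursion depth: ceil(log2(523324)) = 19
Each recursion level merges n = 523324 elements
Total = 523324 * 19 = 9943156


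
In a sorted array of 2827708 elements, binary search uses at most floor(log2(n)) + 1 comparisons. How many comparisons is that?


Halving sequence: 2827708 -> 1413854 -> 706927 -> 353463 -> 176731 -> 88365 -> 44182 -> 22091 -> 11045 -> 5522 -> 2761 -> 1380 -> 690 -> 345 -> 172 -> 86 -> 43 -> 21 -> 10 -> 5 -> 2 -> 1
Number of halvings = 21
Max comparisons = 21 + 1 = 22


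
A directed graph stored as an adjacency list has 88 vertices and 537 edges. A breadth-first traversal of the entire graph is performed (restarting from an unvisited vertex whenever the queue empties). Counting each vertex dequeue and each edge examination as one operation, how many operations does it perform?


A full BFS traversal dequeues each vertex once and examines each edge once.
Vertex visits: 88
Edge visits: 537
V + E = 88 + 537 = 625


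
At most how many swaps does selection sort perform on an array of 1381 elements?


Each of the 1380 passes places one element in its final position.
Pass 1: swap minimum into position 0
Pass 2: swap minimum of remaining into position 1
...
Pass 1380: last two elements, one swap
Maximum swaps = 1381 - 1 = 1380


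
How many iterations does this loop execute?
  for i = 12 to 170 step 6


The loop variable i takes values starting at 12 and increments by 6 each iteration.
Sequence: i = 12, 18, 24, 30, 36, 42, 48, 54, 60, ...
The upper bound 170 is inclusive, so the count is floor((last - first) / step) + 1:
floor((170 - 12) / 6) + 1 = floor(158/6) + 1 = 26 + 1 = 27


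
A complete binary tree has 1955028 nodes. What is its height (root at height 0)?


In a complete binary tree, level k holds nodes 2^k .. 2^(k+1)-1 (1-indexed).
Height = floor(log2(n)) = floor(log2(1955028)) = 20
Check: 2^20 = 1048576 <= 1955028 < 2097152 = 2^21


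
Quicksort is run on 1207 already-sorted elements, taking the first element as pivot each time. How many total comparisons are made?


Sum of comparisons per partition:
1206 + 1205 + ... + 1 + 0
= 1207 * (1207 - 1) / 2
= 1207 * 1206 / 2
= 727821


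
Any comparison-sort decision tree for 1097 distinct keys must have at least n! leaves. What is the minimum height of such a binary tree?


A binary decision tree of height h has at most 2^h leaves and needs at least n! of them, so h >= ceil(log2(n!)).
1097! is far too large to multiply out, so use Stirling's series:
  ln(n!) ~ n ln n - n + (1/2) ln(2 pi n) + 1/(12n)  (error below 1/(360 n^3), negligible here)
  ln(1097) = 7.0003345
  n ln n = 1097 * 7.0003345 = 7679.3669
  (1/2) ln(2 pi * 1097) = (1/2) ln(6892.6543) = 4.4191
  1/(12*1097) = 0.0001
  ln(1097!) ~ 7679.3669 - 1097 + 4.4191 + 0.0001 = 6586.7861
Convert to base 2: log2(1097!) = 6586.7861 / ln 2 = 6586.7861 / 0.69314718 = 9502.7236
ceil(9502.7236) = 9503


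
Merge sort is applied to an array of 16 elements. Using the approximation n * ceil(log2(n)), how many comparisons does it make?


Merge sort divides the array into halves recursively.
Number of levels = ceil(log2(16)) = 4
At each level, approximately n = 16 comparisons are needed for merging.
Total comparisons ~ n * ceil(log2(n)) = 16 * 4 = 64


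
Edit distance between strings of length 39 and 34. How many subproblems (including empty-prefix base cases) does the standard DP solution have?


The table includes base cases (empty prefixes).
Rows: (m+1) = 40
Columns: (n+1) = 35
Total = 40 * 35 = 1400


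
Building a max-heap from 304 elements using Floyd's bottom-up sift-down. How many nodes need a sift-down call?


In a heap of 304 elements (0-indexed array):
  Last element index: 303
  Parent of last element: floor((303 - 1) / 2) = 151
  Internal nodes: indices 0 to 151
  Count = floor(304/2) = 152


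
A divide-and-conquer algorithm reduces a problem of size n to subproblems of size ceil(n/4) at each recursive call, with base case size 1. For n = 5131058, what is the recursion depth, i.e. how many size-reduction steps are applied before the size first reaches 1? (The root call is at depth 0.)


Each step divides the size by 4 (rounding up); after k steps the size is ceil(n/4^k), which equals 1 exactly when 4^k >= n.
So the depth is the smallest k with 4^k >= 5131058, i.e. ceil(log_4(5131058)).
4^11 = 4194304 < 5131058 <= 16777216 = 4^12
Recursion depth = 12


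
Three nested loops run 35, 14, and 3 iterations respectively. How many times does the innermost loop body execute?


Loop 1 (outermost): 35 iterations
Loop 2 (middle): 14 iterations per outer
Loop 3 (innermost): 3 iterations per middle
Total = 35 * 14 * 3 = 1470


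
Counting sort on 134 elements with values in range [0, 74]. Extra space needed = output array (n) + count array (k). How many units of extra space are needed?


Output array size: 134 (to store sorted result)
Count array size: 75 (one slot per possible value, range 0 to 74)
Total extra space = 134 + 75 = 209


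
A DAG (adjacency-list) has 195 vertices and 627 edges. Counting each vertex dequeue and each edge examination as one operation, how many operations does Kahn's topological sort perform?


V = 195 (vertex processing)
E = 627 (edge processing)
V + E = 195 + 627 = 822


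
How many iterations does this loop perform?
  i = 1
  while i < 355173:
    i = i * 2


The loop variable doubles each iteration:
i = 1 -> 2 -> 4 -> 8 -> 16 -> 32 -> 64 -> 128 -> 256 -> 512 -> 1024 -> 2048 -> 4096 -> 8192 -> 16384 -> 32768 -> 65536 -> 131072 -> 262144 -> 524288 (stop, 524288 >= 355173)
Number of doublings = ceil(log2(355173)) = 19


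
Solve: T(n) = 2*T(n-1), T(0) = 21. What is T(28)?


Unrolling:
T(28) = 2*T(27) = 2^2*T(26) = ... = 2^28*T(0)
= 2^28 * 21
= 268435456 * 21 = 5637144576


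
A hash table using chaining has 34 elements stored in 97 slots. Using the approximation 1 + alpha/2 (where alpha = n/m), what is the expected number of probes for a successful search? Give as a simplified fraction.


Load factor alpha = n/m = 34/97
Expected probes = 1 + alpha/2 = 1 + 34/(2*97)
= 1 + 34/194
= 194/194 + 34/194
= 228/194
Simplify: 114/97


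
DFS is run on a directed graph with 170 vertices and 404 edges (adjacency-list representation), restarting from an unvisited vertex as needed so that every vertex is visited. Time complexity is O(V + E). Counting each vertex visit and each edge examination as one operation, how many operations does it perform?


A full DFS traversal processes each vertex exactly once (push/pop on stack).
Each directed edge is examined once.
V = 170, E = 404
V + E = 574


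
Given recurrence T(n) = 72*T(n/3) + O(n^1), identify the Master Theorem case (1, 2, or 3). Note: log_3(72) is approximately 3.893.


Master Theorem parameters: a=72, b=3, c=1
log_b(a) = 3.893
Compare b^c with a: 3^1 = 3 < 72, so c < log_b(a).
Comparing c=1 vs log_b(a)=3.893:
1 < 3.893 => Case 1
Result: T(n) = O(n^(log_3 72)) ~ O(n^3.893)
Master Theorem case = 1


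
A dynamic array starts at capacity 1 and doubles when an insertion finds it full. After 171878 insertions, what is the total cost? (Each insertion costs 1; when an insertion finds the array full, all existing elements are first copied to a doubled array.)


Insertion cost: 171878 (one per element)
Resizes occur just before inserting elements 2, 3, 5, 9, ...
Elements copied at each resize: 1 + 2 + 4 + 8 + 16 + 32 + 64 + 128 + 256 + 512 + 1024 + 2048 + 4096 + 8192 + 16384 + 32768 + 65536 + 131072
Sum of copies = 262143 (geometric series: 2^k - 1)
Total = 171878 + 262143 = 434021


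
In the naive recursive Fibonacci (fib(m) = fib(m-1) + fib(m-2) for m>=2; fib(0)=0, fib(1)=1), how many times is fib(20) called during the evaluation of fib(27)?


Let N(m) = number of times fib(m) is called while evaluating fib(27).
N(27) = 1 (the initial call).
N(26) = 1 (only fib(27) calls it).
For 1 <= m <= 25: fib(m) is called by fib(m+1) and fib(m+2), so
  N(m) = N(m+1) + N(m+2).
fib(0) is called only by fib(2), so N(0) = N(2).
Walk down from m=27:
  N(27)=1, N(26)=1, N(25)=2, N(24)=3, N(23)=5, N(22)=8, N(21)=13, N(20)=21
N(20) = 21


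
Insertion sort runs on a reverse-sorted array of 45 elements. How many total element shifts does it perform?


Sum of shifts = 1 + 2 + 3 + ... + 44
= 45 * 44 / 2
= 1980 / 2
= 990


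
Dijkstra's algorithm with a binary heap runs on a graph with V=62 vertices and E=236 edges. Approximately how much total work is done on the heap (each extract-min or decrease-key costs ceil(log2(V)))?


Dijkstra with a binary heap: each vertex is extracted once, each edge may relax once.
Each heap operation costs O(log V).
V + E = 62 + 236 = 298
ceil(log2(62)) = 6 (since 2^5 = 32 < 62 <= 64 = 2^6)
Total heap work = (V+E) * ceil(log2(V)) = 298 * 6 = 1788


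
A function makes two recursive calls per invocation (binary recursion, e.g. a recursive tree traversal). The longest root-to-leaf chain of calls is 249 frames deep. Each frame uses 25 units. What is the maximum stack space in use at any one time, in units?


Binary recursion: the two calls run one after the other, so only one root-to-leaf chain of frames is on the stack at a time.
Maximum depth (longest chain) = 249 frames
Each frame = 25 units
Max stack space = 249 * 25 = 6225


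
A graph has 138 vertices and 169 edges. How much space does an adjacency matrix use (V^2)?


Adjacency matrix: V x V grid of entries
Space = V^2 = 138^2 = 138 * 138 = 19044


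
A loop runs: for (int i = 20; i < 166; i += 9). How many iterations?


Loop starts at i = 20, increments by 9, stops when i >= 166.
Number of iterations = ceil((166 - 20) / 9)
= ceil(146 / 9)
= 17


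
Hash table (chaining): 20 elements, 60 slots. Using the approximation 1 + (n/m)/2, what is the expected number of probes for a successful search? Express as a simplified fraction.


Computing expected probes:
alpha = 20/60
= 1 + alpha/2
= 1 + 20/(2*60)
= (2*60 + 20) / (2*60)
= 140/120 = 7/6


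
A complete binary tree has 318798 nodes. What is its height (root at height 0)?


In a complete binary tree, level k holds nodes 2^k .. 2^(k+1)-1 (1-indexed).
Height = floor(log2(n)) = floor(log2(318798)) = 18
Check: 2^18 = 262144 <= 318798 < 524288 = 2^19


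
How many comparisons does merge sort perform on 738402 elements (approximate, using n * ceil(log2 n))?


Recursion depth: ceil(log2(738402)) = 20
Each recursion level merges n = 738402 elements
Total = 738402 * 20 = 14768040


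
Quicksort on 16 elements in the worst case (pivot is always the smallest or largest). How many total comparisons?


In the worst case, each partition step picks the worst pivot:
  Partition 1: 15 comparisons (n-1 elements to compare)
  Partition 2: 14 comparisons
  Partition 3: 13 comparisons
  Partition 4: 12 comparisons
  Partition 5: 11 comparisons
  ...
  Last partition: 0 comparisons
Total = (n-1) + (n-2) + ... + 1 + 0 = n*(n-1)/2
= 16*15/2 = 120


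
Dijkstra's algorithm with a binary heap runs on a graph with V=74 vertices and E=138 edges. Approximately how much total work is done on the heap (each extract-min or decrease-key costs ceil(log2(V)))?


Dijkstra with a binary heap: each vertex is extracted once, each edge may relax once.
Each heap operation costs O(log V).
V + E = 74 + 138 = 212
ceil(log2(74)) = 7 (since 2^6 = 64 < 74 <= 128 = 2^7)
Total heap work = (V+E) * ceil(log2(V)) = 212 * 7 = 1484


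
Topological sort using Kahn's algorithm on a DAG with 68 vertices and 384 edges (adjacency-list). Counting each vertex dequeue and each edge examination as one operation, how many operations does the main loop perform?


Kahn's algorithm:
  1. Compute in-degrees: O(V + E)
  2. Process queue: each vertex dequeued once (O(V))
     each edge examined once (O(E))
Total = V + E = 68 + 384 = 452


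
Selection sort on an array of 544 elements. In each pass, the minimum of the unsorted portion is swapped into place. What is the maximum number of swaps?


Selection sort performs one swap per pass:
  Pass 1: find min in positions 0 to 543, swap with position 0
  Pass 2: find min in positions 1 to 543, swap with position 1
  Pass 3: find min in positions 2 to 543, swap with position 2
  Pass 4: find min in positions 3 to 543, swap with position 3
  Pass 5: find min in positions 4 to 543, swap with position 4
  ... (538 more passes)
Total passes (and swaps) = n - 1 = 544 - 1 = 543


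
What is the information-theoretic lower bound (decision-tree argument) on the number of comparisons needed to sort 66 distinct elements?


A binary decision tree of height h has at most 2^h leaves and needs at least n! of them, so h >= ceil(log2(n!)).
66! is far too large to multiply out, so use Stirling's series:
  ln(n!) ~ n ln n - n + (1/2) ln(2 pi n) + 1/(12n)  (error below 1/(360 n^3), negligible here)
  ln(66) = 4.1896547
  n ln n = 66 * 4.1896547 = 276.5172
  (1/2) ln(2 pi * 66) = (1/2) ln(414.6902) = 3.0138
  1/(12*66) = 0.0013
  ln(66!) ~ 276.5172 - 66 + 3.0138 + 0.0013 = 213.5323
Convert to base 2: log2(66!) = 213.5323 / ln 2 = 213.5323 / 0.69314718 = 308.0620
ceil(308.0620) = 309


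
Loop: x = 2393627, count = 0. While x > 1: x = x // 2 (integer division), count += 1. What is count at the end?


The variable x halves each step:
x = 2393627 -> 1196813 -> 598406 -> 299203 -> 149601 -> 74800 -> 37400 -> 18700 -> 9350 -> 4675 -> 2337 -> 1168 -> 584 -> 292 -> 146 -> 73 -> 36 -> 18 -> 9 -> 4 -> 2 -> 1
Number of halvings = floor(log2(2393627)) = 21


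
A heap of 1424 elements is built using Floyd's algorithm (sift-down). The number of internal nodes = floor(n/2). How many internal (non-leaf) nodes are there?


Leaf nodes occupy roughly half the array.
Sift-down is called for each internal node, starting from the last one.
Internal nodes = floor(n/2) = floor(1424/2) = 712


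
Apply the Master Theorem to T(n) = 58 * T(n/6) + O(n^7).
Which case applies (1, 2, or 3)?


The Master Theorem: T(n) = a*T(n/b) + O(n^c)
  a = 58, b = 6, c = 7
log_b(a) = log_6(58) ~ 2.266
Compare b^c with a: 6^7 = 279936 > 58, so c > log_b(a).
Since c > log_b(a), Case 3 applies.
T(n) = O(n^7)
Master Theorem case = 3


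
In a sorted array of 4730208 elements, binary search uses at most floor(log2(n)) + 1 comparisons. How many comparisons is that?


Halving sequence: 4730208 -> 2365104 -> 1182552 -> 591276 -> 295638 -> 147819 -> 73909 -> 36954 -> 18477 -> 9238 -> 4619 -> 2309 -> 1154 -> 577 -> 288 -> 144 -> 72 -> 36 -> 18 -> 9 -> 4 -> 2 -> 1
Number of halvings = 22
Max comparisons = 22 + 1 = 23


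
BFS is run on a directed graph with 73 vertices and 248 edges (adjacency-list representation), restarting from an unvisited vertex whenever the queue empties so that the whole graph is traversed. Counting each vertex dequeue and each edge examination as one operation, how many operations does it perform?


A full BFS traversal dequeues each vertex exactly once and examines each directed edge exactly once.
V = 73 (vertex processing cost)
E = 248 (edge examination cost)
Total operations proportional to V + E = 73 + 248 = 321


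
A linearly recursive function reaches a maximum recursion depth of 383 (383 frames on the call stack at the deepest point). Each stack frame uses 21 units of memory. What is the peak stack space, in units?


Maximum recursion depth = 383 frames
Memory per frame = 21 units
Total stack space = depth * frame_size
= 383 * 21 = 8043


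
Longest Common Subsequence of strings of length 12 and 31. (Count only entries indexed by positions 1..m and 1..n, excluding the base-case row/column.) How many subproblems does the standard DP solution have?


DP table indexed by positions in both strings.
First string: 12 positions
Second string: 31 positions
Total = 12 * 31 = 372


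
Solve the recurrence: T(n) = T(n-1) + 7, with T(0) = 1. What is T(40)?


Unrolling the recurrence:
T(40) = T(39) + 7
       = T(38) + 7 + 7
       = T(37) + 7*3
       ...
       = T(0) + 7*40
       = 1 + 280 = 281


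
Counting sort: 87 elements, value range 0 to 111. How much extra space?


n = 87 (output array)
k = 112 (count array for 112 distinct values)
Extra space = 87 + 112 = 199


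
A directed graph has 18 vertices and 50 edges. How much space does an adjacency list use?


Adjacency list: one list head per vertex + one entry per edge
Vertex heads: 18
Edge entries: 50
Total = 18 + 50 = 68


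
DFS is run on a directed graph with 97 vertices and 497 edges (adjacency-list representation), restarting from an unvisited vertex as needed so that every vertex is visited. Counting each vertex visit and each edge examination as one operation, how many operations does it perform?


A full DFS traversal processes each vertex exactly once (push/pop on stack).
Each directed edge is examined once.
V = 97, E = 497
V + E = 594


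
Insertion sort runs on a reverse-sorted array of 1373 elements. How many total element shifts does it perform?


Sum of shifts = 1 + 2 + 3 + ... + 1372
= 1373 * 1372 / 2
= 1883756 / 2
= 941878


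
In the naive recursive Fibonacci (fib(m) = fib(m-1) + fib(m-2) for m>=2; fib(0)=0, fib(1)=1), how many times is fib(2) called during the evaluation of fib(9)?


Let N(m) = number of times fib(m) is called while evaluating fib(9).
N(9) = 1 (the initial call).
N(8) = 1 (only fib(9) calls it).
For 1 <= m <= 7: fib(m) is called by fib(m+1) and fib(m+2), so
  N(m) = N(m+1) + N(m+2).
fib(0) is called only by fib(2), so N(0) = N(2).
Walk down from m=9:
  N(9)=1, N(8)=1, N(7)=2, N(6)=3, N(5)=5, N(4)=8, N(3)=13, N(2)=21
N(2) = 21


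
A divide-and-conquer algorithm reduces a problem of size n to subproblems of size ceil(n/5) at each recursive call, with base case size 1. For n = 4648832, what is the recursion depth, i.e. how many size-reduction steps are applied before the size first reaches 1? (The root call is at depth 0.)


Each step divides the size by 5 (rounding up); after k steps the size is ceil(n/5^k), which equals 1 exactly when 5^k >= n.
So the depth is the smallest k with 5^k >= 4648832, i.e. ceil(log_5(4648832)).
5^9 = 1953125 < 4648832 <= 9765625 = 5^10
Recursion depth = 10


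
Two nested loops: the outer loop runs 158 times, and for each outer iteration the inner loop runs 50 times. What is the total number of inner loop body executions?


Outer loop: 158 iterations
Inner loop: 50 iterations per outer iteration
Total = 158 * 50 = 7900


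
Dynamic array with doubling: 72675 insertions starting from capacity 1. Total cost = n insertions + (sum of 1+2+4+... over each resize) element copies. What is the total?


n = 72675
Insertion costs: 72675
Resizes copy 1, 2, 4, ... up to the largest power of 2 that is <= n-1 = 72674, i.e. 65536.
Copy costs = 1 + 2 + 4 + 8 + 16 + 32 + 64 + 128 + 256 + 512 + 1024 + 2048 + 4096 + 8192 + 16384 + 32768 + 65536 = 131071
Total = 72675 + 131071 = 203746


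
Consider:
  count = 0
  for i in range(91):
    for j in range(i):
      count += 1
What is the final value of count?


For each i, the inner loop runs i times:
  i=0: inner runs 0 times
  i=1: inner runs 1 time
  i=2: inner runs 2 times
  i=3: inner runs 3 times
  i=4: inner runs 4 times
  i=5: inner runs 5 times
  i=6: inner runs 6 times
  i=7: inner runs 7 times
  ...
Total = 0 + 1 + 2 + ... + 90 = 91*(91-1)/2 = 4095


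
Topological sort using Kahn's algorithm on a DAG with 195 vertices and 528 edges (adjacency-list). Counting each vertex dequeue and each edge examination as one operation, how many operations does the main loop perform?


Kahn's algorithm:
  1. Compute in-degrees: O(V + E)
  2. Process queue: each vertex dequeued once (O(V))
     each edge examined once (O(E))
Total = V + E = 195 + 528 = 723


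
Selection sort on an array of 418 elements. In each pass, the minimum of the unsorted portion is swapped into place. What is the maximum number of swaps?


Selection sort performs one swap per pass:
  Pass 1: find min in positions 0 to 417, swap with position 0
  Pass 2: find min in positions 1 to 417, swap with position 1
  Pass 3: find min in positions 2 to 417, swap with position 2
  Pass 4: find min in positions 3 to 417, swap with position 3
  Pass 5: find min in positions 4 to 417, swap with position 4
  ... (412 more passes)
Total passes (and swaps) = n - 1 = 418 - 1 = 417


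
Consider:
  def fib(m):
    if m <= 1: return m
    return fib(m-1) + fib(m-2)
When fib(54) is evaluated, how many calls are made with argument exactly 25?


Let N(m) = number of times fib(m) is called while evaluating fib(54).
N(54) = 1 (the initial call).
N(53) = 1 (only fib(54) calls it).
For 1 <= m <= 52: fib(m) is called by fib(m+1) and fib(m+2), so
  N(m) = N(m+1) + N(m+2).
fib(0) is called only by fib(2), so N(0) = N(2).
Walk down from m=54:
  N(54)=1, N(53)=1, N(52)=2, N(51)=3, N(50)=5, N(49)=8, N(48)=13, N(47)=21, N(46)=34, N(45)=55, N(44)=89, N(43)=144, N(42)=233, N(41)=377, N(40)=610, N(39)=987, N(38)=1597, N(37)=2584, N(36)=4181, N(35)=6765, N(34)=10946, N(33)=17711, N(32)=28657, N(31)=46368, N(30)=75025, N(29)=121393, N(28)=196418, N(27)=317811, N(26)=514229, N(25)=832040
N(25) = 832040


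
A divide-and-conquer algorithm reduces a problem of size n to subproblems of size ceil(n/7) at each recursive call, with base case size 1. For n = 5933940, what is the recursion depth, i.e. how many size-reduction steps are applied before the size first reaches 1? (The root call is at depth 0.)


Each step divides the size by 7 (rounding up); after k steps the size is ceil(n/7^k), which equals 1 exactly when 7^k >= n.
So the depth is the smallest k with 7^k >= 5933940, i.e. ceil(log_7(5933940)).
7^8 = 5764801 < 5933940 <= 40353607 = 7^9
Recursion depth = 9


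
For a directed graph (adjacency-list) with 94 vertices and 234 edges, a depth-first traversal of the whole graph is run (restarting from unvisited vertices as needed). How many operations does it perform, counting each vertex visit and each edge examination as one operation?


A full DFS traversal visits each vertex once and examines each edge once.
V = 94
E = 234
Sum = 94 + 234 = 328


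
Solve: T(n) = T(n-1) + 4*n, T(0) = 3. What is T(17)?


Expanding the recurrence:
T(17) = T(16) + 4*17
       = T(15) + 4*16 + 4*17
       ...
       = T(0) + 4*(1 + 2 + ... + 17)
       = 3 + 4 * 17*18/2
       = 3 + 4 * 153
       = 3 + 612 = 615


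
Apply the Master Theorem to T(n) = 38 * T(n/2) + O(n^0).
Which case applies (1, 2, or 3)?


The Master Theorem: T(n) = a*T(n/b) + O(n^c)
  a = 38, b = 2, c = 0
log_b(a) = log_2(38) ~ 5.248
Compare b^c with a: 2^0 = 1 < 38, so c < log_b(a).
Since c < log_b(a), Case 1 applies.
T(n) = O(n^(log_2 38)) ~ O(n^5.248)
Master Theorem case = 1


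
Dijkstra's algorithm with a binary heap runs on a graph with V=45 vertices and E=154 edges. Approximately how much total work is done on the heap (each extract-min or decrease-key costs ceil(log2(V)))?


Dijkstra with a binary heap: each vertex is extracted once, each edge may relax once.
Each heap operation costs O(log V).
V + E = 45 + 154 = 199
ceil(log2(45)) = 6 (since 2^5 = 32 < 45 <= 64 = 2^6)
Total heap work = (V+E) * ceil(log2(V)) = 199 * 6 = 1194


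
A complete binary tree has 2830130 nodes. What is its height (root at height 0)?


In a complete binary tree, level k holds nodes 2^k .. 2^(k+1)-1 (1-indexed).
Height = floor(log2(n)) = floor(log2(2830130)) = 21
Check: 2^21 = 2097152 <= 2830130 < 4194304 = 2^22


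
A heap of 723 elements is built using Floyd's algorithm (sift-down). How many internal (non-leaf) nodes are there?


Leaf nodes occupy roughly half the array.
Sift-down is called for each internal node, starting from the last one.
Internal nodes = floor(n/2) = floor(723/2) = 361


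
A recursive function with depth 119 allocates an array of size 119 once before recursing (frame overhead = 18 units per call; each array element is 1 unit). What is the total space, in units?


Array allocation: 119 units (allocated once)
Stack frames: 119 deep * 18 per frame = 2142 units
Total = 119 + 2142 = 2261


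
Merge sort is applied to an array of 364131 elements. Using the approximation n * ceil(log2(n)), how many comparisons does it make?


Merge sort divides the array into halves recursively.
Number of levels = ceil(log2(364131)) = 19
At each level, approximately n = 364131 comparisons are needed for merging.
Total comparisons ~ n * ceil(log2(n)) = 364131 * 19 = 6918489


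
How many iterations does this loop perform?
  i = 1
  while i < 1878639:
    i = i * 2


The loop variable doubles each iteration:
i = 1 -> 2 -> 4 -> 8 -> 16 -> 32 -> 64 -> 128 -> 256 -> 512 -> 1024 -> 2048 -> 4096 -> 8192 -> 16384 -> 32768 -> 65536 -> 131072 -> 262144 -> 524288 -> 1048576 -> 2097152 (stop, 2097152 >= 1878639)
Number of doublings = ceil(log2(1878639)) = 21


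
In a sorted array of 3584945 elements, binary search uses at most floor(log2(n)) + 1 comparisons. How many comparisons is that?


Halving sequence: 3584945 -> 1792472 -> 896236 -> 448118 -> 224059 -> 112029 -> 56014 -> 28007 -> 14003 -> 7001 -> 3500 -> 1750 -> 875 -> 437 -> 218 -> 109 -> 54 -> 27 -> 13 -> 6 -> 3 -> 1
Number of halvings = 21
Max comparisons = 21 + 1 = 22


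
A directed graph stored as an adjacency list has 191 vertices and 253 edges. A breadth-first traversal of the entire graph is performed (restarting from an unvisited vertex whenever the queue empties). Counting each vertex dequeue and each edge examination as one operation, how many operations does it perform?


A full BFS traversal dequeues each vertex once and examines each edge once.
Vertex visits: 191
Edge visits: 253
V + E = 191 + 253 = 444


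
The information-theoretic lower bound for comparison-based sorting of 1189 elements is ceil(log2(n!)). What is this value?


A binary decision tree of height h has at most 2^h leaves and needs at least n! of them, so h >= ceil(log2(n!)).
1189! is far too large to multiply out, so use Stirling's series:
  ln(n!) ~ n ln n - n + (1/2) ln(2 pi n) + 1/(12n)  (error below 1/(360 n^3), negligible here)
  ln(1189) = 7.0808679
  n ln n = 1189 * 7.0808679 = 8419.1519
  (1/2) ln(2 pi * 1189) = (1/2) ln(7470.7073) = 4.4594
  1/(12*1189) = 0.0001
  ln(1189!) ~ 8419.1519 - 1189 + 4.4594 + 0.0001 = 7234.6114
Convert to base 2: log2(1189!) = 7234.6114 / ln 2 = 7234.6114 / 0.69314718 = 10437.3380
ceil(10437.3380) = 10438


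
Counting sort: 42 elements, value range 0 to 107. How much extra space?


n = 42 (output array)
k = 108 (count array for 108 distinct values)
Extra space = 42 + 108 = 150


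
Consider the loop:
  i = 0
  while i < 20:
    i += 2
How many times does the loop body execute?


Starting at i = 0, each iteration adds 2.
Iterations until i >= 20:
  Iteration 1: i = 0 -> i = 2
  Iteration 2: i = 2 -> i = 4
  Iteration 3: i = 4 -> i = 6
  Iteration 4: i = 6 -> i = 8
  Iteration 5: i = 8 -> i = 10
  Iteration 6: i = 10 -> i = 12
  Iteration 7: i = 12 -> i = 14
  Iteration 8: i = 14 -> i = 16
  ... continuing ...
Total iterations = ceil(20/2) = 10


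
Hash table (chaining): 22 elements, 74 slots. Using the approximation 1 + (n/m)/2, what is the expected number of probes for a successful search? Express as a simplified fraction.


Computing expected probes:
alpha = 22/74
= 1 + alpha/2
= 1 + 22/(2*74)
= (2*74 + 22) / (2*74)
= 170/148 = 85/74


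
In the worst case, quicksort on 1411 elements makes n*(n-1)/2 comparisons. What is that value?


Sum of comparisons per partition:
1410 + 1409 + ... + 1 + 0
= 1411 * (1411 - 1) / 2
= 1411 * 1410 / 2
= 994755


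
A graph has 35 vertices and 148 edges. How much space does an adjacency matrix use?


Adjacency matrix: V x V grid of entries
Space = V^2 = 35^2 = 35 * 35 = 1225


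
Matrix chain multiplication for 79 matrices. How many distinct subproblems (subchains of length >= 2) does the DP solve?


Subproblems are indexed by (i, j) where i < j.
Number of such pairs = n*(n-1)/2
= 79 * 78 / 2
= 3081


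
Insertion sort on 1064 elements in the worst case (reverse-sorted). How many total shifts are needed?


In the worst case (reverse-sorted), each element shifts past all previous:
  Element 1: 1 shifts
  Element 2: 2 shifts
  Element 3: 3 shifts
  Element 4: 4 shifts
  Element 5: 5 shifts
  ...
  Element 1063: 1063 shifts
Total = 1 + 2 + ... + 1063
= 1064*(1064-1)/2 = 565516


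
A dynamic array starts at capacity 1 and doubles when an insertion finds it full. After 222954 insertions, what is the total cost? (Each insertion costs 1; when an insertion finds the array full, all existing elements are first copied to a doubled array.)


Insertion cost: 222954 (one per element)
Resizes occur just before inserting elements 2, 3, 5, 9, ...
Elements copied at each resize: 1 + 2 + 4 + 8 + 16 + 32 + 64 + 128 + 256 + 512 + 1024 + 2048 + 4096 + 8192 + 16384 + 32768 + 65536 + 131072
Sum of copies = 262143 (geometric series: 2^k - 1)
Total = 222954 + 262143 = 485097


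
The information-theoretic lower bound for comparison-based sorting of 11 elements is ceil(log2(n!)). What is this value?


A binary decision tree of height h has at most 2^h leaves and needs at least n! of them, so h >= ceil(log2(n!)).
Compute 11! as a running product:
  x2 = 2, x3 = 6, x4 = 24, x5 = 120
  x6 = 720, x7 = 5040, x8 = 40320, x9 = 362880
  x10 = 3628800, x11 = 39916800
11! = 39916800
Bracket between powers of 2:
  2^25 = 33554432 < 39916800 <= 67108864 = 2^26
So ceil(log2(11!)) = 26
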